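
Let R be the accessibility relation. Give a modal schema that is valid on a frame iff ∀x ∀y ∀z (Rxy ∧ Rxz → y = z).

◇s → □s

This is partial functionality; the standard corresponding axiom is CD: ◇s → □s.
Suppose ◇s→□s is valid. Take Rxy, Rxz and set V(s)={y}. Then ◇s at x, so □s at x, so s at z, i.e. z=y.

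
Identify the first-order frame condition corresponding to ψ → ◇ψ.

Equivalently (dual form): □ψ → ψ.
Suppose □ψ→ψ is valid. At any x set V(ψ)={w : Rxw}. Then □ψ holds at x, so ψ holds at x, i.e. Rxx.

reflexivity: ∀x Rxx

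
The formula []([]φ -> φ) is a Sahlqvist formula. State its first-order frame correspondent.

Shift-reflexivity

Suppose □(□φ→φ) is valid. Take Rxy and set V(φ)={w : Ryw}. Then at y, □φ holds; since □(□φ→φ) at x, □φ→φ at y, so φ at y, i.e. Ryy.
Conversely, on a frame with shift-reflexivity the schema holds at every world under every valuation.
So the correspondent is shift-reflexivity.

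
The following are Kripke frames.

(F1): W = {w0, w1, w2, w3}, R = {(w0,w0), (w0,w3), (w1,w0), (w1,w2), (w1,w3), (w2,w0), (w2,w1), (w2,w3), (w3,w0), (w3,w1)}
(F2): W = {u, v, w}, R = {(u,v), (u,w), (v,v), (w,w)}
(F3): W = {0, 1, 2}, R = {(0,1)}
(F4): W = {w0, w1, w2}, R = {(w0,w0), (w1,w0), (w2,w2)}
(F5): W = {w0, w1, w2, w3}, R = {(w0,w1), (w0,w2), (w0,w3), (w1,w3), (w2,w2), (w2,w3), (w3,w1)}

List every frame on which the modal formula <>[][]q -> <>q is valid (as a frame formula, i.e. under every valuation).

This is the axiom for a generalized confluence (Geach) condition; its first-order frame correspondent is forall x forall y (xRy -> exists w (y R^2 w & xRw)).
(F1): ✓.
(F2): ✓.
(F3): fails — 0R1 but no w with 1R²w and 0Rw.
(F4): ✓.
(F5): ✓.

(F1), (F2), (F4), (F5)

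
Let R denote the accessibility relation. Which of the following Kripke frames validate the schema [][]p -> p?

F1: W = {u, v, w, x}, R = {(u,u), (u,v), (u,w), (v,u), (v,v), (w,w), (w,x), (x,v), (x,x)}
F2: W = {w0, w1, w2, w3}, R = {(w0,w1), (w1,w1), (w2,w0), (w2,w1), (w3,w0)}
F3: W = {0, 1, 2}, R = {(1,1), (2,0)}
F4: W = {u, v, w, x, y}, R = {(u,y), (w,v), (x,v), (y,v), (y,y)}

F1

Frame correspondent (Sahlqvist): forall x exists w (x R^2 w & x = w) — i.e. a generalized confluence (Geach) condition.
F1: satisfies the condition.
F2: fails — at w0 but no w with w0R²w and w0=w.
F3: fails — at 0 but no w with 0R²w and 0=w.
F4: fails — at u but no t with uR²t and u=t.
Valid on: F1.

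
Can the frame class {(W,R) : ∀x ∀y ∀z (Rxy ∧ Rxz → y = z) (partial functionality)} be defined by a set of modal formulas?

Yes: it is partial functionality, defined by the CD schema ◇q → □q.
Suppose ◇q→□q is valid. Take Rxy, Rxz and set V(q)={y}. Then ◇q at x, so □q at x, so q at z, i.e. z=y.

Yes — defined by ◇q → □q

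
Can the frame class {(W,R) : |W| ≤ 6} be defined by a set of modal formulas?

Not modally definable

Modal frame validity is preserved under disjoint unions.
Any modal formula valid on each of 7 disjoint one-world frames is valid on their disjoint union (validity is preserved under disjoint unions). Each one-world frame has |W|=1≤6, but the union has |W|=7.
Hence having at most 6 worlds is not modally definable.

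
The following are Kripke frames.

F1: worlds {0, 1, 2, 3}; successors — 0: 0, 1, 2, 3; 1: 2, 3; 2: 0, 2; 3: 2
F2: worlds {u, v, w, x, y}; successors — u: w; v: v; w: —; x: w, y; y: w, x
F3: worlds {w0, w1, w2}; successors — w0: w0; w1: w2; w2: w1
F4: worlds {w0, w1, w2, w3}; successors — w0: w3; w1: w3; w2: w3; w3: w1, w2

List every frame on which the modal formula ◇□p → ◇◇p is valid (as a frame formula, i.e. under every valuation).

F1, F3, F4

The schema corresponds to a generalized confluence (Geach) condition: ∀x ∀y (xRy → ∃w (yRw ∧ xR²w)).
F1: condition met.
F2: fails — uRw but no t with wRt and uR²t.
F3: condition met.
F4: condition met.
Valid on: F1, F3, F4.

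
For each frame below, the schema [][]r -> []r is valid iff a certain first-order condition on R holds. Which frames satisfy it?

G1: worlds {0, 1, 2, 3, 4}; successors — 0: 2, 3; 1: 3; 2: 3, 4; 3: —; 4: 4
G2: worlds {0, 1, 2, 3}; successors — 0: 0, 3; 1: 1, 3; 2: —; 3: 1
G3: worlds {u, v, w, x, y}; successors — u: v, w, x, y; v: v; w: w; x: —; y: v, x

The schema corresponds to density: forall x forall y (Rxy -> exists z (Rxz & Rzy)).
G1: fails — R02 but no z with R0z and Rz2.
G2: holds.
G3: fails — Ryx but no z with Ryz and Rzx.

G2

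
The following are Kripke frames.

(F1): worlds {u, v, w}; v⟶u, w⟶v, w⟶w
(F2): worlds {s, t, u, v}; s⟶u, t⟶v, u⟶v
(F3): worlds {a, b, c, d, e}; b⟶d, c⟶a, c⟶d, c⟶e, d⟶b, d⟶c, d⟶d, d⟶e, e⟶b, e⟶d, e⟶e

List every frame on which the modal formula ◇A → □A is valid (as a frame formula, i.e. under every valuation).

Frame correspondent (Sahlqvist): ∀x ∀y ∀z (Rxy ∧ Rxz → y = z) — i.e. partial functionality.
(F1): fails — w sees both v and w.
(F2): holds.
(F3): fails — c sees both a and d.

(F2)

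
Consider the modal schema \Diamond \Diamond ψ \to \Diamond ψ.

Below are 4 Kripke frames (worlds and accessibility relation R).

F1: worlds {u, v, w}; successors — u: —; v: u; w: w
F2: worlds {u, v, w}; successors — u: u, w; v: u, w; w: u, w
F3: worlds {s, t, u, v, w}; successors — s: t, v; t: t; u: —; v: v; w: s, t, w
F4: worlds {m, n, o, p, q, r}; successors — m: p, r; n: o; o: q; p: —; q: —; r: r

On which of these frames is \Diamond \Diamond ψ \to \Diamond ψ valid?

F1, F2

This is the axiom for transitivity; its first-order frame correspondent is \forall x \forall y \forall z (Rxy \wedge Ryz \to Rxz).
F1: ✓.
F2: ✓.
F3: fails — Rws and Rsv but not Rwv.
F4: fails — Rno and Roq but not Rnq.
Valid on: F1, F2.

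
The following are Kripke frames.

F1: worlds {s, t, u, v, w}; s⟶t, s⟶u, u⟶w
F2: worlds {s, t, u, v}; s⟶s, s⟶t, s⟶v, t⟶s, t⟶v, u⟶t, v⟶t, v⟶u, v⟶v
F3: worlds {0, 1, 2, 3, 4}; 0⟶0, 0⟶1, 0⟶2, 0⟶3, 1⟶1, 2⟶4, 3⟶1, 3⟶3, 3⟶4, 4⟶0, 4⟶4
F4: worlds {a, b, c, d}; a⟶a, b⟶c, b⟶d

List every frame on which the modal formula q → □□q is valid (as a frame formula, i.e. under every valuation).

This is the axiom for a generalized confluence (Geach) condition; its first-order frame correspondent is ∀x ∀z (xR²z → ∃w (x = w ∧ z = w)).
F1: fails — sR²w but s ≠ w.
F2: fails — sR²t but s ≠ t.
F3: fails — 0R²1 but 0 ≠ 1.
F4: holds.
Valid on: F4.

F4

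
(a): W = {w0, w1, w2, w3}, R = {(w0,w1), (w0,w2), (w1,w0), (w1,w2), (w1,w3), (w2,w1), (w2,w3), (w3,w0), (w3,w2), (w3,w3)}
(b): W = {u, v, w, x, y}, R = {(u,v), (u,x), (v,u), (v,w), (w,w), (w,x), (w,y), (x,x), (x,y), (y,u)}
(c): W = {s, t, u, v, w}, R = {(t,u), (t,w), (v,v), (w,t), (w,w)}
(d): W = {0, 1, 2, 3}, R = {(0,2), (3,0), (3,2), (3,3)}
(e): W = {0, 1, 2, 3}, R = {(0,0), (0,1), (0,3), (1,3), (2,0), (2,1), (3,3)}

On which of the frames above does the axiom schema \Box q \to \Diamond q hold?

(a), (b), (e)

This is the axiom for seriality; its first-order frame correspondent is \forall x \exists y Rxy.
(a): condition met.
(b): condition met.
(c): fails — world s has no successor.
(d): fails — world 1 has no successor.
(e): condition met.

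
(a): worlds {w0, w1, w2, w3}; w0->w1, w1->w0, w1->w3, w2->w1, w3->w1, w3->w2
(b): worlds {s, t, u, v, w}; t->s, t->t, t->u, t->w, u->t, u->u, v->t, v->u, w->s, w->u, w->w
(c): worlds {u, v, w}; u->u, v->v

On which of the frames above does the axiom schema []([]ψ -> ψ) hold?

This is the axiom for shift-reflexivity; its first-order frame correspondent is forall x forall y (Rxy -> Ryy).
(a): fails — Rw1w0 but not Rw0w0.
(b): fails — Rts but not Rss.
(c): holds.
Valid on: (c).

(c)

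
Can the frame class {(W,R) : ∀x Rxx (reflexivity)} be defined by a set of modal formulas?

Yes — defined by □q → q

This is a Sahlqvist condition; the T axiom □q → q defines it.
Suppose □q→q is valid. At any x set V(q)={w : Rxw}. Then □q holds at x, so q holds at x, i.e. Rxx.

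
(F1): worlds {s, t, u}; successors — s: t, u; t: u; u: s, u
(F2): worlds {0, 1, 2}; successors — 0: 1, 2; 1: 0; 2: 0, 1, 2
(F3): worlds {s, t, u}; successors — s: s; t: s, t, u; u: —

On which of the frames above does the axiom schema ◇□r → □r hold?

none

This is the axiom for the Euclidean property; its first-order frame correspondent is ∀x ∀y ∀z (Rxy ∧ Rxz → Ryz).
(F1): fails — Rsu and Rst but not Rut.
(F2): fails — R01 and R02 but not R12.
(F3): fails — Rts and Rtt but not Rst.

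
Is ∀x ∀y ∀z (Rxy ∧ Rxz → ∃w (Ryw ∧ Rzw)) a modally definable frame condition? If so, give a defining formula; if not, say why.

The condition is convergence. A defining modal formula is ◇□p → □◇p.

Yes, by ◇□p → □◇p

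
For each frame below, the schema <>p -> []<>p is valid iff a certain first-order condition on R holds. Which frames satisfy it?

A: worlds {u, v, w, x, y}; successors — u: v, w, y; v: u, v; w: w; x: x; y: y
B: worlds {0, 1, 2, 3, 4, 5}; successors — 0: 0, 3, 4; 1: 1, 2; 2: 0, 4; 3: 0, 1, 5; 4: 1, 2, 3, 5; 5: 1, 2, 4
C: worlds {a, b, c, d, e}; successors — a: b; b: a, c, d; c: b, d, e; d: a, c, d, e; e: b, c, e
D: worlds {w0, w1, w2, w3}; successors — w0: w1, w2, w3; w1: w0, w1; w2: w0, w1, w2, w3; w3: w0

This is the axiom for the Euclidean property; its first-order frame correspondent is forall x forall y forall z (Rxy & Rxz -> Ryz).
A: fails — Ruv and Ruw but not Rvw.
B: fails — R04 and R00 but not R40.
C: fails — Rab and Rab but not Rbb.
D: fails — Rw0w1 and Rw0w2 but not Rw1w2.
Valid on no frame.

none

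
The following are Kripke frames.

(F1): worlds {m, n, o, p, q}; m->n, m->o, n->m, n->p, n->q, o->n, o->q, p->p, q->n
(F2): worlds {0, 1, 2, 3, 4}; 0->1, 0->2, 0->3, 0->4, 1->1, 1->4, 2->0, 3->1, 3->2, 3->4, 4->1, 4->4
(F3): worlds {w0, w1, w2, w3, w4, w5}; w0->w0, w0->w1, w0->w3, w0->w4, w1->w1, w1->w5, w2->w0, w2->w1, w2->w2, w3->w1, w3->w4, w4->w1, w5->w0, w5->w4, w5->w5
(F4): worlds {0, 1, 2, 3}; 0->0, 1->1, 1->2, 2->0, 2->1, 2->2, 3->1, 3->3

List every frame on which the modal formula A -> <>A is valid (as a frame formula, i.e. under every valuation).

The schema corresponds to a generalized confluence (Geach) condition: forall x exists w (x = w & xRw).
(F1): fails — at m but no w with m=w and mRw.
(F2): fails — at 0 but no w with 0=w and 0Rw.
(F3): fails — at w3 but no w with w3=w and w3Rw.
(F4): ✓.
Valid on: (F4).

(F4)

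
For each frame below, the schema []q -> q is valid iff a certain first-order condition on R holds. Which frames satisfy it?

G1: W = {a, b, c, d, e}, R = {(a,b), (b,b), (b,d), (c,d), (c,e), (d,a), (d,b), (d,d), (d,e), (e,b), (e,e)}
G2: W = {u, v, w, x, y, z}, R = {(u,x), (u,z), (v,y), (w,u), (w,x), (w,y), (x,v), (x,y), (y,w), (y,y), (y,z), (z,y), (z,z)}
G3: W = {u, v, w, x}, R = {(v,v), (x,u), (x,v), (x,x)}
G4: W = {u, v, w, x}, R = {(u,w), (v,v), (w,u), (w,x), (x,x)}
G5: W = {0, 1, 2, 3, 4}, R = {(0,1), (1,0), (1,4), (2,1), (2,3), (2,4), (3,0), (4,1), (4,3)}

none

The schema corresponds to reflexivity: forall x Rxx.
G1: fails — world a does not see itself.
G2: fails — world u does not see itself.
G3: fails — world u does not see itself.
G4: fails — world u does not see itself.
G5: fails — world 0 does not see itself.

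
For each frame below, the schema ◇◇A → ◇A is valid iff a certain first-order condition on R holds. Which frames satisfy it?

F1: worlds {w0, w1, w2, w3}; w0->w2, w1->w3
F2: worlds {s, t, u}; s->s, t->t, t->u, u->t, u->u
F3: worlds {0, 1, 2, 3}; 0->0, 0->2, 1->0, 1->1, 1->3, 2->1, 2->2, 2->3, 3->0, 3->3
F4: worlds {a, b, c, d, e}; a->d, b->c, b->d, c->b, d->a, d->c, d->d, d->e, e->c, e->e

The schema corresponds to transitivity: ∀x ∀y ∀z (Rxy ∧ Ryz → Rxz).
F1: ✓.
F2: ✓.
F3: fails — R10 and R02 but not R12.
F4: fails — Rbc and Rcb but not Rbb.

F1, F2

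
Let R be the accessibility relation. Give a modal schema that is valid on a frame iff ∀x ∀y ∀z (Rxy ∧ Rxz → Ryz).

This is the Euclidean property; the standard corresponding axiom is 5: ◇p → □◇p.
Suppose ◇p→□◇p is valid. Take Rxy, Rxz and set V(p)={y}. Then ◇p at x, so □◇p at x, so ◇p at z, so some w with Rzw has p; w=y, i.e. Rzy. By symmetry of the argument, Ryz.

◇p → □◇p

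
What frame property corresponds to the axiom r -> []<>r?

Symmetry

This is the B axiom.
It corresponds to symmetry: forall x forall y (Rxy -> Ryx).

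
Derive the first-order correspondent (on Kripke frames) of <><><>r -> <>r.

This is a Sahlqvist (Geach-type) schema ◇^3□^0r → □^0◇^1r.
Minimal-valuation argument: fix x; take any y with xR^3y and any z with xR^0z. Set V(r) to the set of worlds R-reachable from y in exactly 0 steps. Then □^0r holds at y, so the antecedent holds at x; validity forces ◇^1r at z, giving a w with zR^1w and yR^0w.
First-order correspondent: forall x forall y (x R^3 y -> exists w (y = w & xRw)).

forall x forall y (x R^3 y -> exists w (y = w & xRw))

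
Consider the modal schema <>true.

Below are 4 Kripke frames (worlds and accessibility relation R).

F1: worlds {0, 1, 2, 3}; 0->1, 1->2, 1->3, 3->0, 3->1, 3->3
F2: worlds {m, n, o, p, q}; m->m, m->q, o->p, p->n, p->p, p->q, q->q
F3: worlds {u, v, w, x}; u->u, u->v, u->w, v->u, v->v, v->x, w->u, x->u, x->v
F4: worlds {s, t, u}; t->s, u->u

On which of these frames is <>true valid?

The schema corresponds to seriality: forall x exists y Rxy.
F1: fails — world 2 has no successor.
F2: fails — world n has no successor.
F3: holds.
F4: fails — world s has no successor.

F3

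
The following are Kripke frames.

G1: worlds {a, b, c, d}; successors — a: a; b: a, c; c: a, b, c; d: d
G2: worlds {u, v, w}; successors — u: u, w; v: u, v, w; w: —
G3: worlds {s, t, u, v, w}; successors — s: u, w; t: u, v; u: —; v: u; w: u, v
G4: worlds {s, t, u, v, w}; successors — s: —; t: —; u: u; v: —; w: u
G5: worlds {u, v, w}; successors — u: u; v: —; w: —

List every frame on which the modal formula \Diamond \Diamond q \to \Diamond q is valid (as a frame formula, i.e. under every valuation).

G2, G4, G5

This is the axiom for transitivity; its first-order frame correspondent is \forall x \forall y \forall z (Rxy \wedge Ryz \to Rxz).
G1: fails — Rbc and Rcb but not Rbb.
G2: holds.
G3: fails — Rsw and Rwv but not Rsv.
G4: holds.
G5: holds.
Valid on: G2, G4, G5.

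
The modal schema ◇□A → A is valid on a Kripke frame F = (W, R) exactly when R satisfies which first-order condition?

Symmetry

This is frame-equivalent to A → □◇A (substitute ¬A for A and contrapose).
Suppose A→□◇A is valid. Take Rxy and set V(A)={x}. Then A at x, so □◇A at x, so ◇A at y, so some z with Ryz has A; z=x, i.e. Ryx.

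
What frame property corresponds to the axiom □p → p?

Reflexivity

This schema is the T axiom.
It corresponds to reflexivity: ∀x Rxx.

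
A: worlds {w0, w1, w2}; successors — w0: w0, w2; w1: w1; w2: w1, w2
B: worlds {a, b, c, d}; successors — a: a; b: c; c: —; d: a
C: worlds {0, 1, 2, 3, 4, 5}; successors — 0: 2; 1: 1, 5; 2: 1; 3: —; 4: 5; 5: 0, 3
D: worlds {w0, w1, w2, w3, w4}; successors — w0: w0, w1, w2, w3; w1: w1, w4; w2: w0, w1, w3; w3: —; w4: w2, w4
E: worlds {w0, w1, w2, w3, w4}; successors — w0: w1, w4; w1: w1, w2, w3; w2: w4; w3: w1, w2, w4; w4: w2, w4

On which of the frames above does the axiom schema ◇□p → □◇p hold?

A

The schema corresponds to convergence: ∀x ∀y ∀z (Rxy ∧ Rxz → ∃w (Ryw ∧ Rzw)).
A: satisfies the condition.
B: fails — Rbc and Rbc but c and c have no common successor.
C: fails — R11 and R15 but 1 and 5 have no common successor.
D: fails — Rw0w1 and Rw0w3 but w1 and w3 have no common successor.
E: fails — Rw1w2 and Rw1w1 but w2 and w1 have no common successor.
Valid on: A.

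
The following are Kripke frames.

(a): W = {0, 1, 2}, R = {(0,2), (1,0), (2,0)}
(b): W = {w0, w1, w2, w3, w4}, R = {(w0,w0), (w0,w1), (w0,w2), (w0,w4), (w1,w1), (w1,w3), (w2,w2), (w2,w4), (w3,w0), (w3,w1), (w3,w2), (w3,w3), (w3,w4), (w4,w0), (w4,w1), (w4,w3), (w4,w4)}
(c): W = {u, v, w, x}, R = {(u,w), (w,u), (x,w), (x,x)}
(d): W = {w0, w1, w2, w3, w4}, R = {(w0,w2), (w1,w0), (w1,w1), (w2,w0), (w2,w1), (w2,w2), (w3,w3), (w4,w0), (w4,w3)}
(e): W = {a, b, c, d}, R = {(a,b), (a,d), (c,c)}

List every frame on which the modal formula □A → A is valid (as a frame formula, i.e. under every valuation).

(b)

This is the axiom for reflexivity; its first-order frame correspondent is ∀x Rxx.
(a): fails — world 0 does not see itself.
(b): satisfies the condition.
(c): fails — world u does not see itself.
(d): fails — world w0 does not see itself.
(e): fails — world a does not see itself.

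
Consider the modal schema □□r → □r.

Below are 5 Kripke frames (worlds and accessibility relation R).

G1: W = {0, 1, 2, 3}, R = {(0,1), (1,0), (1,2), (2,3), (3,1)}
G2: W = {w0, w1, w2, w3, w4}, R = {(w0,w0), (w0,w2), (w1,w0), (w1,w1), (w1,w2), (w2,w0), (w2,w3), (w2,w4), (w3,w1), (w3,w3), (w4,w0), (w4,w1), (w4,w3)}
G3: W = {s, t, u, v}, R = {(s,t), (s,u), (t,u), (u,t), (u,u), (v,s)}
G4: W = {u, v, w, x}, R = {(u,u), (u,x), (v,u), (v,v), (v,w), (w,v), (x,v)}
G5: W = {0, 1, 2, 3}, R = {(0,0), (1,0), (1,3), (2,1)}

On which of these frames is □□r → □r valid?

Frame correspondent (Sahlqvist): ∀x ∀y (Rxy → ∃z (Rxz ∧ Rzy)) — i.e. density.
G1: fails — R10 but no z with R1z and Rz0.
G2: fails — Rw2w4 but no z with Rw2z and Rzw4.
G3: fails — Rvs but no z with Rvz and Rzs.
G4: holds.
G5: fails — R21 but no z with R2z and Rz1.
Valid on: G4.

G4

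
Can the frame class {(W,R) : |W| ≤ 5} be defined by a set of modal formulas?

Modal frame validity is preserved under disjoint unions.
Any modal formula valid on each of 6 disjoint one-world frames is valid on their disjoint union (validity is preserved under disjoint unions). Each one-world frame has |W|=1≤5, but the union has |W|=6.
So the class is not modally definable.

Not modally definable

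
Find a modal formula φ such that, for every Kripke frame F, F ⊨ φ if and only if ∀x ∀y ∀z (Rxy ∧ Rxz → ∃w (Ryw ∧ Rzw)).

◇□r → □◇r

This is convergence; the standard corresponding axiom is .2: ◇□r → □◇r.
Suppose ◇□r→□◇r is valid. Take Rxy, Rxz and set V(r)={w : Ryw}. Then □r at y so ◇□r at x, so □◇r at x, so ◇r at z, giving w with Rzw and Ryw.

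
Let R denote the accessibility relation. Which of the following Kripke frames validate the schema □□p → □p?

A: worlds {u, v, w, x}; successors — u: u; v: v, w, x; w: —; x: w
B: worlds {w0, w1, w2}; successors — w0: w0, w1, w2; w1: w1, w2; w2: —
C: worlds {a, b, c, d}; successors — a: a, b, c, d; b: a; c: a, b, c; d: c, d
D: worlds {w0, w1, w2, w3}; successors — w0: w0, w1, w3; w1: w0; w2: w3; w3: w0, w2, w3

B, C, D

Frame correspondent (Sahlqvist): ∀x ∀y (Rxy → ∃z (Rxz ∧ Rzy)) — i.e. density.
A: fails — Rxw but no z with Rxz and Rzw.
B: condition met.
C: condition met.
D: condition met.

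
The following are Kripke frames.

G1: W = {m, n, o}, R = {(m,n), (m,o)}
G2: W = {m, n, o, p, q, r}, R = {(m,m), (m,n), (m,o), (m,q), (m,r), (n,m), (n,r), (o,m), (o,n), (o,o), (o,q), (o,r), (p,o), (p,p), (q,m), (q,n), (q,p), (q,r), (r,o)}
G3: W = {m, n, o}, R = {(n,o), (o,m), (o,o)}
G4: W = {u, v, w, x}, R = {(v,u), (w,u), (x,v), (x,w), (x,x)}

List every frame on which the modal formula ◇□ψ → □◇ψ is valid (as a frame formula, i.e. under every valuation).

none

This is the axiom for convergence; its first-order frame correspondent is ∀x ∀y ∀z (Rxy ∧ Rxz → ∃w (Ryw ∧ Rzw)).
G1: fails — Rmo and Rmo but o and o have no common successor.
G2: fails — Rmn and Rmr but n and r have no common successor.
G3: fails — Rom and Rom but m and m have no common successor.
G4: fails — Rvu and Rvu but u and u have no common successor.
Valid on no frame.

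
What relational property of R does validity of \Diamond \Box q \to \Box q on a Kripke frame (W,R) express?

This is frame-equivalent to ◇q → □◇q (substitute ¬q for q and contrapose).
Suppose ◇q→□◇q is valid. Take Rxy, Rxz and set V(q)={y}. Then ◇q at x, so □◇q at x, so ◇q at z, so some w with Rzw has q; w=y, i.e. Rzy. By symmetry of the argument, Ryz.
Conversely, on a frame with the Euclidean property the schema holds at every world under every valuation.
So the correspondent is the Euclidean property.

The Euclidean property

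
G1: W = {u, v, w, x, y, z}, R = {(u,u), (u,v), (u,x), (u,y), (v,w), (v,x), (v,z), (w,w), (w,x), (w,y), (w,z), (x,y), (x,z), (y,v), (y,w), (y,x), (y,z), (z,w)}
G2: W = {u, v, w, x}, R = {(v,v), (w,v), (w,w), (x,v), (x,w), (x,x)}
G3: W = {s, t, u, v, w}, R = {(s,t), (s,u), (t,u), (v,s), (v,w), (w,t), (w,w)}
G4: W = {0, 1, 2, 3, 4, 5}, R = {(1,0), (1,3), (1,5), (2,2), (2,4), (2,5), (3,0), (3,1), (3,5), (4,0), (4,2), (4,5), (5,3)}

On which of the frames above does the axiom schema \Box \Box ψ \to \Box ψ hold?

This is the axiom for density; its first-order frame correspondent is \forall x \forall y (Rxy \to \exists z (Rxz \wedge Rzy)).
G1: fails — Ryv but no t with Ryt and Rtv.
G2: ✓.
G3: fails — Rvs but no z with Rvz and Rzs.
G4: fails — R31 but no z with R3z and Rz1.
Valid on: G2.

G2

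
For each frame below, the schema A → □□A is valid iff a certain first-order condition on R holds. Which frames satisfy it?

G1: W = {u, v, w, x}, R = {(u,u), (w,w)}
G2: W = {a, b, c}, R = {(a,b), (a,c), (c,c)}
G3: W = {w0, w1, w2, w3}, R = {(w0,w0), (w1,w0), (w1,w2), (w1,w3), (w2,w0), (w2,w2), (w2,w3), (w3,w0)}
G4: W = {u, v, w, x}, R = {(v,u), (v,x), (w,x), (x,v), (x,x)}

Frame correspondent (Sahlqvist): ∀x ∀z (xR²z → ∃w (x = w ∧ z = w)) — i.e. a generalized confluence (Geach) condition.
G1: holds.
G2: fails — aR²c but a ≠ c.
G3: fails — w1R²w0 but w1 ≠ w0.
G4: fails — vR²x but v ≠ x.

G1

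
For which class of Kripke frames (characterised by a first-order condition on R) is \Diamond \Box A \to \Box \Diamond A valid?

This is the .2 axiom.
Its frame correspondent is convergence — \forall x \forall y \forall z (Rxy \wedge Rxz \to \exists w (Ryw \wedge Rzw)).

convergence: \forall x \forall y \forall z (Rxy \wedge Rxz \to \exists w (Ryw \wedge Rzw))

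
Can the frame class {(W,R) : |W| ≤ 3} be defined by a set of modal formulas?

Not definable by any modal formula

If a class were modally definable it would be closed under disjoint unions (Goldblatt–Thomason).
Any modal formula valid on each of 4 disjoint one-world frames is valid on their disjoint union (validity is preserved under disjoint unions). Each one-world frame has |W|=1≤3, but the union has |W|=4.
Hence having at most 3 worlds is not modally definable.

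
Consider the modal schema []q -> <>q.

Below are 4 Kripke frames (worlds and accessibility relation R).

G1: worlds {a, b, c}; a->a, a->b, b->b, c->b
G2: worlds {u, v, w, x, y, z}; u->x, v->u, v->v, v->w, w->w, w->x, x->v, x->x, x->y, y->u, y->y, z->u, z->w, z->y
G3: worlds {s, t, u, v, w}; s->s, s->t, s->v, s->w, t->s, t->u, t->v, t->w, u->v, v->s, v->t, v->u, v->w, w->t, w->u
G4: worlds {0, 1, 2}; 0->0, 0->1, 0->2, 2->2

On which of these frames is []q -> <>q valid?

G1, G2, G3

The schema corresponds to seriality: forall x exists y Rxy.
G1: condition met.
G2: condition met.
G3: condition met.
G4: fails — world 1 has no successor.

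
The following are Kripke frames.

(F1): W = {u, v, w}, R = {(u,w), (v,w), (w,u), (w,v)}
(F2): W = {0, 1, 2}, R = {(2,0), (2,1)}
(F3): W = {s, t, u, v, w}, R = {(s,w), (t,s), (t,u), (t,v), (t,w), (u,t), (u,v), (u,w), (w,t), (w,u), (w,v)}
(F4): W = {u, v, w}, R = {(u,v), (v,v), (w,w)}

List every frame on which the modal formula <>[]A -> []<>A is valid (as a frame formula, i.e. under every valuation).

(F1), (F4)

This is the axiom for convergence; its first-order frame correspondent is forall x forall y forall z (Rxy & Rxz -> exists w (Ryw & Rzw)).
(F1): ✓.
(F2): fails — R20 and R20 but 0 and 0 have no common successor.
(F3): fails — Rtv and Rtv but v and v have no common successor.
(F4): ✓.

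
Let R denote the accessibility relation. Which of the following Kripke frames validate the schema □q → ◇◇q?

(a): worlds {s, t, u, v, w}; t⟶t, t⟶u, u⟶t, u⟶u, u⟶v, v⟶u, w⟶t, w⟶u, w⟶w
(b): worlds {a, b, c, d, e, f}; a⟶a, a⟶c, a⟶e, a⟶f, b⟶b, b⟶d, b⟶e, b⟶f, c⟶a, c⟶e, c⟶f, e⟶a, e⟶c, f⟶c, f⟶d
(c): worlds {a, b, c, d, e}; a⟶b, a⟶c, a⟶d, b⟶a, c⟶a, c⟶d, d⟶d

The schema corresponds to a generalized confluence (Geach) condition: ∀x ∃w (xRw ∧ xR²w).
(a): fails — at s but no w* with sRw* and sR²w*.
(b): fails — at d but no w with dRw and dR²w.
(c): fails — at b but no w with bRw and bR²w.
Valid on no frame.

none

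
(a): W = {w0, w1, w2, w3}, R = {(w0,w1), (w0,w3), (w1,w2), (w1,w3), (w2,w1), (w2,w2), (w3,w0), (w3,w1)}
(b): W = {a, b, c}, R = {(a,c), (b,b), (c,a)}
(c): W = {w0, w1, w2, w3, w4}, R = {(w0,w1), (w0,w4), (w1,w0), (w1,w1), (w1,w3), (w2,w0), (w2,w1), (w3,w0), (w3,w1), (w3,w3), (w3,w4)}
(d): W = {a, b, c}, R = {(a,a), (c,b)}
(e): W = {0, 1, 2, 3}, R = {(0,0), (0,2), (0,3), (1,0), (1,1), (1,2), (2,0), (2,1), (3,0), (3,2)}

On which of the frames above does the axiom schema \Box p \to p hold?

none

Frame correspondent (Sahlqvist): \forall x Rxx — i.e. reflexivity.
(a): fails — world w0 does not see itself.
(b): fails — world a does not see itself.
(c): fails — world w0 does not see itself.
(d): fails — world b does not see itself.
(e): fails — world 2 does not see itself.
Valid on no frame.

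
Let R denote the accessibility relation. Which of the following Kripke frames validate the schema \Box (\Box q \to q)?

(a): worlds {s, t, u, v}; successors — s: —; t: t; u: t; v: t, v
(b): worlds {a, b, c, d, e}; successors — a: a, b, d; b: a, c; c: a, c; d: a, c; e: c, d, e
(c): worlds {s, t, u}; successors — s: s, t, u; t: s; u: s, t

The schema corresponds to shift-reflexivity: \forall x \forall y (Rxy \to Ryy).
(a): condition met.
(b): fails — Rab but not Rbb.
(c): fails — Rut but not Rtt.

(a)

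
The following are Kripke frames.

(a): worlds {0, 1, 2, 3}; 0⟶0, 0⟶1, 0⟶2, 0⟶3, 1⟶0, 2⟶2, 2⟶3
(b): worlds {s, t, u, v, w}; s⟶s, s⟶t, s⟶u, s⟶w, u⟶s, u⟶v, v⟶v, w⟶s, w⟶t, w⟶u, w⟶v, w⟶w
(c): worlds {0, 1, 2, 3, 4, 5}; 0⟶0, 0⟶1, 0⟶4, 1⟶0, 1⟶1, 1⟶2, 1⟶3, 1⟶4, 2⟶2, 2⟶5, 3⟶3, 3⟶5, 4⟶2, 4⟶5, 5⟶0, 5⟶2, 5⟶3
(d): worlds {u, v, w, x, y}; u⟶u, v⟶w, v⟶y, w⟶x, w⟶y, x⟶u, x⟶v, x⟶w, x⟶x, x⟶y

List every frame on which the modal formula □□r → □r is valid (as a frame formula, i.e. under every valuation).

This is the axiom for density; its first-order frame correspondent is ∀x ∀y (Rxy → ∃z (Rxz ∧ Rzy)).
(a): ✓.
(b): ✓.
(c): ✓.
(d): fails — Rvw but no z with Rvz and Rzw.
Valid on: (a), (b), (c).

(a), (b), (c)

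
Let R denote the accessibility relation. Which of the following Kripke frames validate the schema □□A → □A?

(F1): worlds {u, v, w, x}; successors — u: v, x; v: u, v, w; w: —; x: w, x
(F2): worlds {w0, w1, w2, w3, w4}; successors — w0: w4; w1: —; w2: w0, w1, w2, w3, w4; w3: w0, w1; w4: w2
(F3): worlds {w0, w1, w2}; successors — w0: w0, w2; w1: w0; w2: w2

The schema corresponds to density: ∀x ∀y (Rxy → ∃z (Rxz ∧ Rzy)).
(F1): holds.
(F2): fails — Rw0w4 but no z with Rw0z and Rzw4.
(F3): holds.
Valid on: (F1), (F3).

(F1), (F3)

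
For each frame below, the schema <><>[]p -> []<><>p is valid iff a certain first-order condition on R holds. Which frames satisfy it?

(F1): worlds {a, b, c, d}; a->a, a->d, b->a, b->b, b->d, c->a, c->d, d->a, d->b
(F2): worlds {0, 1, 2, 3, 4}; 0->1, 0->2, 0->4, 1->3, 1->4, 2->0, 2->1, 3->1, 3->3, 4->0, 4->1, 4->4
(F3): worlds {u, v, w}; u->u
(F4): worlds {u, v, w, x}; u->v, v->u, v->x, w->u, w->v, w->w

Frame correspondent (Sahlqvist): forall x forall y forall z ((x R^2 y & xRz) -> exists w (yRw & z R^2 w)) — i.e. a generalized confluence (Geach) condition.
(F1): condition met.
(F2): condition met.
(F3): condition met.
(F4): fails — uR²x, uRv but no t with xRt and vR²t.

(F1), (F2), (F3)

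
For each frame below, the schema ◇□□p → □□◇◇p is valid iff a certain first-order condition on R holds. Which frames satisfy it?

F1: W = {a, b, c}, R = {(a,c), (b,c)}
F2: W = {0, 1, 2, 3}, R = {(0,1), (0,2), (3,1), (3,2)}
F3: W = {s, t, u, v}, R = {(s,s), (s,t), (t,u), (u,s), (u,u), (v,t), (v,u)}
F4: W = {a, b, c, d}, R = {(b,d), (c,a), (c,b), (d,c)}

F1, F2, F3

The schema corresponds to a generalized confluence (Geach) condition: ∀x ∀y ∀z ((xRy ∧ xR²z) → ∃w (yR²w ∧ zR²w)).
F1: ✓.
F2: ✓.
F3: ✓.
F4: fails — bRd, bR²c but no w with dR²w and cR²w.
Valid on: F1, F2, F3.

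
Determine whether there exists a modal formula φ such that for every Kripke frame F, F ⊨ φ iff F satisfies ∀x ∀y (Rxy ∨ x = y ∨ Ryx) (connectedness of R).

Modal frame validity is preserved under disjoint unions.
Take 4 disjoint single-world reflexive frames: each is trivially connected, but their disjoint union has 4 worlds with no edge between distinct components, so it is not connected.
So the class is not modally definable.

No — not modally definable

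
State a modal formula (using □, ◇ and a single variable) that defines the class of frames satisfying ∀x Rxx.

This is reflexivity; the standard corresponding axiom is T: □r → r.
Suppose □r→r is valid. At any x set V(r)={w : Rxw}. Then □r holds at x, so r holds at x, i.e. Rxx.

□r → r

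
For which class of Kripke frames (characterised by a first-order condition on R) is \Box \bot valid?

This is the Ver axiom.
It corresponds to emptiness of R: \forall x \forall y \neg Rxy.

Emptiness of R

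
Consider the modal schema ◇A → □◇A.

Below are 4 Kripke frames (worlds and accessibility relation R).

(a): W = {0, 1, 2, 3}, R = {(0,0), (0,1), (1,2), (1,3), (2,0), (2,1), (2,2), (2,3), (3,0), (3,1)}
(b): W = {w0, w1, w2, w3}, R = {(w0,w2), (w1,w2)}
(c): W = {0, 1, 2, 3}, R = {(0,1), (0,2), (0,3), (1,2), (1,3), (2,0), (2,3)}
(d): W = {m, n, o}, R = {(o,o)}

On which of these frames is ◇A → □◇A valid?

The schema corresponds to the Euclidean property: ∀x ∀y ∀z (Rxy ∧ Rxz → Ryz).
(a): fails — R01 and R00 but not R10.
(b): fails — Rw0w2 and Rw0w2 but not Rw2w2.
(c): fails — R02 and R02 but not R22.
(d): ✓.
Valid on: (d).

(d)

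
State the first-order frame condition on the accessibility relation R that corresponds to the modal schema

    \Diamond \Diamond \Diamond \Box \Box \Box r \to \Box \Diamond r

This is a Sahlqvist (Geach-type) schema ◇^3□^3r → □^1◇^1r.
Minimal-valuation argument: fix x; take any y with xR^3y and any z with xR^1z. Set V(r) to the set of worlds R-reachable from y in exactly 3 steps. Then □^3r holds at y, so the antecedent holds at x; validity forces ◇^1r at z, giving a w with zR^1w and yR^3w.
First-order correspondent: \forall x \forall y \forall z ((x R^3 y \wedge xRz) \to \exists w (y R^3 w \wedge zRw)).

\forall x \forall y \forall z ((x R^3 y \wedge xRz) \to \exists w (y R^3 w \wedge zRw))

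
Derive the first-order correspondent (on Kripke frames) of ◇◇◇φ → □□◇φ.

This is a Sahlqvist (Geach-type) schema ◇^3□^0φ → □^2◇^1φ.
Minimal-valuation argument: fix x; take any y with xR^3y and any z with xR^2z. Set V(φ) to the set of worlds R-reachable from y in exactly 0 steps. Then □^0φ holds at y, so the antecedent holds at x; validity forces ◇^1φ at z, giving a w with zR^1w and yR^0w.
First-order correspondent: ∀x ∀y ∀z ((xR³y ∧ xR²z) → ∃w (y = w ∧ zRw)).

∀x ∀y ∀z ((xR³y ∧ xR²z) → ∃w (y = w ∧ zRw))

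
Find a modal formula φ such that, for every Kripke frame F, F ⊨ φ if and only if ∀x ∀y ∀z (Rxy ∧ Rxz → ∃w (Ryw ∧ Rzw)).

A defining formula is ◇□q → □◇q (the .2 axiom).
Suppose ◇□q→□◇q is valid. Take Rxy, Rxz and set V(q)={w : Ryw}. Then □q at y so ◇□q at x, so □◇q at x, so ◇q at z, giving w with Rzw and Ryw.

◇□q → □◇q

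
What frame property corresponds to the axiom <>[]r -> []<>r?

convergence

Suppose ◇□r→□◇r is valid. Take Rxy, Rxz and set V(r)={w : Ryw}. Then □r at y so ◇□r at x, so □◇r at x, so ◇r at z, giving w with Rzw and Ryw.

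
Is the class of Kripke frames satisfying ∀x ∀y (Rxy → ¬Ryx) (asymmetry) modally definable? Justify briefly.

No

If a class were modally definable it would be closed under surjective bounded morphisms (Goldblatt–Thomason).
The 3-cycle (worlds w0,w1,w2 with w0→w1→w2→w0) is asymmetric. Mapping every world to a single reflexive point • is a surjective bounded morphism, and the reflexive point is not asymmetric (R•• but asymmetry requires ¬R••).
So the class is not modally definable.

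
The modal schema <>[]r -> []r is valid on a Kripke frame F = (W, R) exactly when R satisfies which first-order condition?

This is frame-equivalent to ◇r → □◇r (substitute ¬r for r and contrapose).
Suppose ◇r→□◇r is valid. Take Rxy, Rxz and set V(r)={y}. Then ◇r at x, so □◇r at x, so ◇r at z, so some w with Rzw has r; w=y, i.e. Rzy. By symmetry of the argument, Ryz.

The Euclidean property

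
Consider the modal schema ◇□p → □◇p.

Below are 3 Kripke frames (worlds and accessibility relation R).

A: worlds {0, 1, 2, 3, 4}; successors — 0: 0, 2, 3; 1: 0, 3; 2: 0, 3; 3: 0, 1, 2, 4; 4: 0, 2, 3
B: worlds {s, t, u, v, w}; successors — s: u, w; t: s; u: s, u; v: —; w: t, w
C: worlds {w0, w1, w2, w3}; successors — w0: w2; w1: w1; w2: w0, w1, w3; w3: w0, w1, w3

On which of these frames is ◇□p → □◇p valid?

The schema corresponds to convergence: ∀x ∀y ∀z (Rxy ∧ Rxz → ∃w (Ryw ∧ Rzw)).
A: condition met.
B: fails — Rsw and Rsu but w and u have no common successor.
C: fails — Rw2w1 and Rw2w0 but w1 and w0 have no common successor.

A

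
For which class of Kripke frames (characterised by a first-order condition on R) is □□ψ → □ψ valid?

Suppose □□ψ→□ψ is valid. Take Rxy and set V(ψ)={w : xR²w}. Then □□ψ at x, so □ψ at x, so ψ at y, i.e. ∃z(Rxz∧Rzy).

density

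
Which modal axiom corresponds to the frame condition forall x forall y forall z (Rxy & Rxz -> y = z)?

A defining formula is ◇s → □s (the CD axiom).
Suppose ◇s→□s is valid. Take Rxy, Rxz and set V(s)={y}. Then ◇s at x, so □s at x, so s at z, i.e. z=y.

◇s → □s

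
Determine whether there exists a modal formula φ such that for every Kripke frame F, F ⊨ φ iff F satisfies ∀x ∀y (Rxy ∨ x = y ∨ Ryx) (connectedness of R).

Not modally definable

If a class were modally definable it would be closed under disjoint unions (Goldblatt–Thomason).
Take 4 disjoint single-world reflexive frames: each is trivially connected, but their disjoint union has 4 worlds with no edge between distinct components, so it is not connected.
So the class is not modally definable.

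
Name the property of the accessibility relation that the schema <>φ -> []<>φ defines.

This is the 5 axiom.
It corresponds to the Euclidean property: forall x forall y forall z (Rxy & Rxz -> Ryz).

the Euclidean property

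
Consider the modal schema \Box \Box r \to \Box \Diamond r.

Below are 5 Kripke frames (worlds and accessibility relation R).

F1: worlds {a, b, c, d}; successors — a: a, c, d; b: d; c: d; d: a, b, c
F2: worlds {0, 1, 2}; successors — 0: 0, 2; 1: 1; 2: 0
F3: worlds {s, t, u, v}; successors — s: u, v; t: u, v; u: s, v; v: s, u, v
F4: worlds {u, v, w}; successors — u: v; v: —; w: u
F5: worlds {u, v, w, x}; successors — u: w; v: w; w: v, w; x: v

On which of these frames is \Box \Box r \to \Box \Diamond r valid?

The schema corresponds to a generalized confluence (Geach) condition: \forall x \forall z (xRz \to \exists w (x R^2 w \wedge zRw)).
F1: condition met.
F2: condition met.
F3: condition met.
F4: fails — uRv but no t with uR²t and vRt.
F5: condition met.

F1, F2, F3, F5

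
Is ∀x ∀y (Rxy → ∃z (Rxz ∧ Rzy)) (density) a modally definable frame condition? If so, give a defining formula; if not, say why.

Yes — defined by □□p → □p

Yes: it is density, defined by the C4 schema □□p → □p.
Suppose □□p→□p is valid. Take Rxy and set V(p)={w : xR²w}. Then □□p at x, so □p at x, so p at y, i.e. ∃z(Rxz∧Rzy).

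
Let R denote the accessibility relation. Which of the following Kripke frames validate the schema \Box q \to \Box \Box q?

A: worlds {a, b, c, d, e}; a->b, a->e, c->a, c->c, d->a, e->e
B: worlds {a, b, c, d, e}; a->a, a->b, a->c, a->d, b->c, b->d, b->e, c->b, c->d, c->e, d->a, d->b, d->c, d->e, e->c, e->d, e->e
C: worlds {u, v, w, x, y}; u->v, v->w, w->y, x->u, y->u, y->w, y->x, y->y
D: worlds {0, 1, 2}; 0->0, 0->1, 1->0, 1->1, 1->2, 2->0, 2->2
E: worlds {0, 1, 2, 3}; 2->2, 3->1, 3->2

E

This is the axiom for transitivity; its first-order frame correspondent is \forall x \forall y \forall z (Rxy \wedge Ryz \to Rxz).
A: fails — Rca and Rab but not Rcb.
B: fails — Rbc and Rcb but not Rbb.
C: fails — Ruv and Rvw but not Ruw.
D: fails — R01 and R12 but not R02.
E: ✓.
Valid on: E.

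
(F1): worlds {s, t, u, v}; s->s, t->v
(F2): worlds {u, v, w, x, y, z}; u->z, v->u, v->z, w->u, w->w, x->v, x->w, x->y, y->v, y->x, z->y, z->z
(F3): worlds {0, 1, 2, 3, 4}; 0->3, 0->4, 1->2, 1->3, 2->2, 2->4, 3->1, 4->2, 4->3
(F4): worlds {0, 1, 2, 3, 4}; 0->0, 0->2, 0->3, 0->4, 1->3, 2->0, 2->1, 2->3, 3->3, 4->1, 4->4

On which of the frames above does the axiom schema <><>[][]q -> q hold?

The schema corresponds to a generalized confluence (Geach) condition: forall x forall y (x R^2 y -> exists w (y R^2 w & x = w)).
(F1): holds.
(F2): fails — uR²z but no t with zR²t and u=t.
(F3): fails — 0R²1 but no w with 1R²w and 0=w.
(F4): fails — 0R²1 but no w with 1R²w and 0=w.
Valid on: (F1).

(F1)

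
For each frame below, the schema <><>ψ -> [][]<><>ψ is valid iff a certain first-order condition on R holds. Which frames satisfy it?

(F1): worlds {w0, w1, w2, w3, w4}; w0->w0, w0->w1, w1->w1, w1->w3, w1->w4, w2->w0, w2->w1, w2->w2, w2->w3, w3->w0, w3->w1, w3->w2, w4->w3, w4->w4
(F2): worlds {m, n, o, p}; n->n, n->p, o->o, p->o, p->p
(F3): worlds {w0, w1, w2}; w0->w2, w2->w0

Frame correspondent (Sahlqvist): forall x forall y forall z ((x R^2 y & x R^2 z) -> exists w (y = w & z R^2 w)) — i.e. a generalized confluence (Geach) condition.
(F1): fails — w1R²w2, w1R²w0 but no w with w2=w and w0R²w.
(F2): fails — nR²n, nR²o but no w with n=w and oR²w.
(F3): satisfies the condition.

(F3)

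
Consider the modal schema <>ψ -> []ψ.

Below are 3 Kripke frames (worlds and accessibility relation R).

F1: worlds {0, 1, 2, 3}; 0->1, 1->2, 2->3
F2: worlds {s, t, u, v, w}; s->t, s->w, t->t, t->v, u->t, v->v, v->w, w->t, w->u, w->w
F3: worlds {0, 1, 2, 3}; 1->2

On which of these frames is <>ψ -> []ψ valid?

F1, F3

Frame correspondent (Sahlqvist): forall x forall y forall z (Rxy & Rxz -> y = z) — i.e. partial functionality.
F1: satisfies the condition.
F2: fails — s sees both t and w.
F3: satisfies the condition.
Valid on: F1, F3.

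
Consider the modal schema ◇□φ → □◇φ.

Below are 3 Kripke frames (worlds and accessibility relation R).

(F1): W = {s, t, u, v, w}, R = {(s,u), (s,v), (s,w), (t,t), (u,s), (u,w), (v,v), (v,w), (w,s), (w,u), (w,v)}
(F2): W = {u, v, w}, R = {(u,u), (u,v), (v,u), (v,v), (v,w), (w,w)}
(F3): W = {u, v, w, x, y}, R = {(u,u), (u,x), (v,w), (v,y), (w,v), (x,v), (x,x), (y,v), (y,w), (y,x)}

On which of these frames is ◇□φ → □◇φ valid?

(F1)

Frame correspondent (Sahlqvist): ∀x ∀y ∀z (Rxy ∧ Rxz → ∃w (Ryw ∧ Rzw)) — i.e. convergence.
(F1): ✓.
(F2): fails — Rvw and Rvu but w and u have no common successor.
(F3): fails — Rxx and Rxv but x and v have no common successor.
Valid on: (F1).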